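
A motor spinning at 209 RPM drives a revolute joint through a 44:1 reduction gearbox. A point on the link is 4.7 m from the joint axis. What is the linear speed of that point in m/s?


omega_motor = 209 * 2*pi/60 = 21.8864 rad/s
omega_joint = omega_motor / 44 = 0.4974 rad/s
v = omega_joint * r = 0.4974 * 4.7
= 2.3379 m/s


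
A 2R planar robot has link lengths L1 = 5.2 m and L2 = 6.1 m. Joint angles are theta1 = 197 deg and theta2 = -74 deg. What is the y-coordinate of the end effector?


Convert angles to radians: theta1 = 3.4383, theta2 = -1.2915
y = L1*sin(theta1) + L2*sin(theta1+theta2)
y = -1.5203 + 5.1159
y = 3.5956


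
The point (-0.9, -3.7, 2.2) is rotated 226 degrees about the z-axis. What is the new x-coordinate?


Rotation about z-axis: x' = x*cos(theta) - y*sin(theta)
= -0.9 * -0.6947 - -3.7 * -0.7193
= -2.0364


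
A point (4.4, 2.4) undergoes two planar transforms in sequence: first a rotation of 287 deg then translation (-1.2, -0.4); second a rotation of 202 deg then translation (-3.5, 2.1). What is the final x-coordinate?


After transform 1:
x1 = cos(287)*4.4 - sin(287)*2.4 + -1.2 = 2.3816
y1 = sin(287)*4.4 + cos(287)*2.4 + -0.4 = -3.906
After transform 2:
x2 = cos(202)*2.3816 - sin(202)*-3.906 + -3.5
= -7.1714


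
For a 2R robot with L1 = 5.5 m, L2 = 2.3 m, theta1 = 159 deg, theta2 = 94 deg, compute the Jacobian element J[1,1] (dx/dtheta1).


J[1,1] = -L1*sin(t1) - L2*sin(t1+t2)
= -5.5*sin(159) - 2.3*sin(253)
= 0.2285


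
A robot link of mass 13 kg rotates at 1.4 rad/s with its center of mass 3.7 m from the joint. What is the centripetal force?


F = m * omega^2 * r
= 13 * 1.4^2 * 3.7
= 13 * 1.96 * 3.7
= 94.276 N


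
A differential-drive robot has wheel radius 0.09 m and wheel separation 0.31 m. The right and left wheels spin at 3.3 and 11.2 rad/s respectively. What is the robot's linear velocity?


vR = r*wR = 0.09*3.3 = 0.297 m/s
vL = r*wL = 0.09*11.2 = 1.008 m/s
v = (vR+vL)/2 = 0.6525 m/s
omega = (vR-vL)/L = -2.2935 rad/s
linear velocity = 0.6525 m/s


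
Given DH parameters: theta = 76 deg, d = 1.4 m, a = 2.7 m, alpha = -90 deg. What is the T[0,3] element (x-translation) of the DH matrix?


T[0,3] = a * cos(theta)
= 2.7 * cos(76 deg)
= 2.7 * 0.2419
= 0.6532


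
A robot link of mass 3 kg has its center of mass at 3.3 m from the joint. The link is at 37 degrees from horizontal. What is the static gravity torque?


tau = m*g*L*cos(angle)
= 3 * 9.81 * 3.3 * cos(37 deg)
= 3 * 9.81 * 3.3 * 0.7986
= 77.5627 Nm


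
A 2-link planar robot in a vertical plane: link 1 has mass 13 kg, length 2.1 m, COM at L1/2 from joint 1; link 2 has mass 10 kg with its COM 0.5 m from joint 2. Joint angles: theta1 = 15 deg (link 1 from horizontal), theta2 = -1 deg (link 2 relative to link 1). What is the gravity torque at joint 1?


Horizontal distance from joint 1 to link-1 COM:
  x_c1 = (L1/2)*cos(t1) = 1.05 * 0.9659 = 1.0142 m
Horizontal distance from joint 1 to link-2 COM:
  x_c2 = L1*cos(t1) + Lc2*cos(t1+t2)
       = 2.1*0.9659 + 0.5*0.9703 = 2.5136 m
tau1 = m1*g*x_c1 + m2*g*x_c2
     = 13*9.81*1.0142 + 10*9.81*2.5136
     = 129.3437 + 246.5834
     = 375.9271 Nm


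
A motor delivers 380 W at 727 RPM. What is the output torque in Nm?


omega = 727 * 2*pi/60 = 76.1313 rad/s
tau = P / omega = 380 / 76.1313
= 4.9914 Nm


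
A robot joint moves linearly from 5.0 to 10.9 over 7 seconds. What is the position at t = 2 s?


s = t/T = 2/7 = 0.2857
p(t) = p0 + (pf-p0)*s
= 5.0 + (10.9 - 5.0) * 0.2857
= 6.6857


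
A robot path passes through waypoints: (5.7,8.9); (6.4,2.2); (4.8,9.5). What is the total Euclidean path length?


Segment lengths:
  seg1 = sqrt((0.7)^2 + (-6.7)^2) = 6.7365
  seg2 = sqrt((-1.6)^2 + (7.3)^2) = 7.4733
Total = 14.2098


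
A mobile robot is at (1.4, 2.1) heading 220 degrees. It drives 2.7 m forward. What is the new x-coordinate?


x_new = x0 + d*cos(theta)
= 1.4 + 2.7*cos(220)
= 1.4 + -2.0683
= -0.6683


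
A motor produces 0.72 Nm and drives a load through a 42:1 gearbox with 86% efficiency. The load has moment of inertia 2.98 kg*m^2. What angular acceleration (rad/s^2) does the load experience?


tau_out = tau_motor * N * eta
= 0.72 * 42 * 0.86 = 26.0064 Nm
alpha = tau_out / I = 26.0064 / 2.98
= 8.727 rad/s^2


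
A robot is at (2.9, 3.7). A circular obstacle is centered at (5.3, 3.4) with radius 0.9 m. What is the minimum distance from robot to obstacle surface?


center_dist = sqrt((2.9-5.3)^2 + (3.7-3.4)^2)
= sqrt(5.76 + 0.09)
= 2.4187
min_dist = center_dist - radius = 2.4187 - 0.9 = 1.5187 m


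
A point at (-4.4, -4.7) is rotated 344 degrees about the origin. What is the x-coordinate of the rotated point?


x' = x*cos(theta) - y*sin(theta)
cos(344 deg) = 0.9613, sin(344 deg) = -0.2756
x' = -4.4 * 0.9613 - -4.7 * -0.2756
= -4.2296 - 1.2955
= -5.525


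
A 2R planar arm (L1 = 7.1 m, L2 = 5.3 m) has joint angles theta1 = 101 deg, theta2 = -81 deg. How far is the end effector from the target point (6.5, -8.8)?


End effector via forward kinematics:
x = L1*cos(t1) + L2*cos(t1+t2) = 3.6256
y = L1*sin(t1) + L2*sin(t1+t2) = 8.7823
Distance to target:
d = sqrt((6.5 - 3.6256)^2 + (-8.8 - 8.7823)^2)
= sqrt(8.262 + 309.1359)
= 17.8157 m


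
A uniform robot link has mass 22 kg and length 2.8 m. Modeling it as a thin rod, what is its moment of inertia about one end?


I = (1/3) * m * L^2
= (1/3) * 22 * 2.8^2
= 0.333333 * 22 * 7.84
= 57.4933 kg*m^2


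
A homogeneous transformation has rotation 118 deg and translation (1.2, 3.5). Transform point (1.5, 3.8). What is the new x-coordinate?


x' = cos(theta)*px - sin(theta)*py + tx
= -0.4695*1.5 - 0.8829*3.8 + 1.2
= -2.8594


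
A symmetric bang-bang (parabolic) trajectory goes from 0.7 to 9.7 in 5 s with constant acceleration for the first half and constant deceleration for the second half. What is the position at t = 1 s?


Symmetric rest-to-rest: each phase covers (pf-p0)/2 in time T/2. 0.5*a*(T/2)^2 = (pf-p0)/2 => a = 4*(pf-p0)/T^2
a = 4*(9.7-0.7)/5^2 = 1.44
t = 1 is in the acceleration phase (t <= T/2).
p = p0 + 0.5*a*t^2 = 0.7 + 0.5*1.44*1^2
= 1.42


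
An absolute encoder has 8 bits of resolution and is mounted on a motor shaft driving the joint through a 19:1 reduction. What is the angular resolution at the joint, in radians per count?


counts = 2^8 = 256
effective counts at joint = 256 * 19 = 4864
resolution = 2*pi / 4864
= 0.0013 rad/count


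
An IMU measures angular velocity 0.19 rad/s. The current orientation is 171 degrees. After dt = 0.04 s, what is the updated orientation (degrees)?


delta_theta = w * dt = 0.19 * 0.04 = 0.0076 rad
= 0.4354 deg
theta_new = 171 + 0.4354 = 171.4354 deg


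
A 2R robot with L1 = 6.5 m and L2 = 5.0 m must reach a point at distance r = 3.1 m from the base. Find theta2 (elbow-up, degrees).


cos(theta2) = (r^2 - L1^2 - L2^2) / (2*L1*L2)
cos(theta2) = (9.61 - 42.25 - 25.0) / 65.0
cos(theta2) = -0.886769
theta2 = 152.47 degrees


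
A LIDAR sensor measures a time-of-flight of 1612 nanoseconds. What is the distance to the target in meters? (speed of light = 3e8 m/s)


tof = 1612 ns = 1.612e-06 s
dist = c * tof / 2
= 3e8 * 1.612e-06 / 2
= 241.8 m


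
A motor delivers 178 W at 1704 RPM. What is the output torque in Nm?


omega = 1704 * 2*pi/60 = 178.4425 rad/s
tau = P / omega = 178 / 178.4425
= 0.9975 Nm


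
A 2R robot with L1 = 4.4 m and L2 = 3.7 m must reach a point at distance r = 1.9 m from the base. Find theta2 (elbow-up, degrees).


cos(theta2) = (r^2 - L1^2 - L2^2) / (2*L1*L2)
cos(theta2) = (3.61 - 19.36 - 13.69) / 32.56
cos(theta2) = -0.904177
theta2 = 154.7127 degrees


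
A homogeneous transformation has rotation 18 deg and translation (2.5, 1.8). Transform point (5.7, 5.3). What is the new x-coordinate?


x' = cos(theta)*px - sin(theta)*py + tx
= 0.9511*5.7 - 0.309*5.3 + 2.5
= 6.2832


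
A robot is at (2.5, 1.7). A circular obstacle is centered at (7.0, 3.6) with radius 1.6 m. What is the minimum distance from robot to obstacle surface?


center_dist = sqrt((2.5-7.0)^2 + (1.7-3.6)^2)
= sqrt(20.25 + 3.61)
= 4.8847
min_dist = center_dist - radius = 4.8847 - 1.6 = 3.2847 m


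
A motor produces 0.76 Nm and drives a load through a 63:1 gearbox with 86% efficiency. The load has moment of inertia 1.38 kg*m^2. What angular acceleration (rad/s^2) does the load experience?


tau_out = tau_motor * N * eta
= 0.76 * 63 * 0.86 = 41.1768 Nm
alpha = tau_out / I = 41.1768 / 1.38
= 29.8383 rad/s^2


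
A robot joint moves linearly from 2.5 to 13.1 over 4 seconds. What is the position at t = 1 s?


s = t/T = 1/4 = 0.25
p(t) = p0 + (pf-p0)*s
= 2.5 + (13.1 - 2.5) * 0.25
= 5.15


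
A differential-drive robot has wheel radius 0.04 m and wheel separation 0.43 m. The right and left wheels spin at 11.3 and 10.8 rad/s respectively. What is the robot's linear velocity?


vR = r*wR = 0.04*11.3 = 0.452 m/s
vL = r*wL = 0.04*10.8 = 0.432 m/s
v = (vR+vL)/2 = 0.442 m/s
omega = (vR-vL)/L = 0.0465 rad/s
linear velocity = 0.442 m/s


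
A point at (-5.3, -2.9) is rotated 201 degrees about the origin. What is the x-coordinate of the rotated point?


x' = x*cos(theta) - y*sin(theta)
cos(201 deg) = -0.9336, sin(201 deg) = -0.3584
x' = -5.3 * -0.9336 - -2.9 * -0.3584
= 4.948 - 1.0393
= 3.9087


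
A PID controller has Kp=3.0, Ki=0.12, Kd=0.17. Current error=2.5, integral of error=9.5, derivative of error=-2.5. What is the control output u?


u = Kp*e + Ki*int(e) + Kd*de/dt
= 3.0*2.5 + 0.12*9.5 + 0.17*(-2.5)
= 7.5 + 1.14 + -0.425
= 8.215


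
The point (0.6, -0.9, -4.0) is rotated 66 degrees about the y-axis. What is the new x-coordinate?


Rotation about y-axis: x' = x*cos(theta) + z*sin(theta)
= 0.6 * 0.4067 + -4.0 * 0.9135
= -3.4101


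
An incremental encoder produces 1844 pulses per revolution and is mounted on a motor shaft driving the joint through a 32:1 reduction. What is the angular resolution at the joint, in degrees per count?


counts per rev = 1844
effective counts at joint = 1844 * 32 = 59008
resolution = 360 / 59008
= 0.0061 deg/count


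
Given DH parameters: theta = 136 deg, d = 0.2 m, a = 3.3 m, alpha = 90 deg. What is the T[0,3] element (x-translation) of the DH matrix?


T[0,3] = a * cos(theta)
= 3.3 * cos(136 deg)
= 3.3 * -0.7193
= -2.3738


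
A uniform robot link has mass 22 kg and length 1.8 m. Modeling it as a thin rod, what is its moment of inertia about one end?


I = (1/3) * m * L^2
= (1/3) * 22 * 1.8^2
= 0.333333 * 22 * 3.24
= 23.76 kg*m^2


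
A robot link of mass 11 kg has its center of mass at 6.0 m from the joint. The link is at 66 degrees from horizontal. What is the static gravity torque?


tau = m*g*L*cos(angle)
= 11 * 9.81 * 6.0 * cos(66 deg)
= 11 * 9.81 * 6.0 * 0.4067
= 263.3457 Nm


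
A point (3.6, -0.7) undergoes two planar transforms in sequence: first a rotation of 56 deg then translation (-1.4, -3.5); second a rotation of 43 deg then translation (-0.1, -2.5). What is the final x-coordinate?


After transform 1:
x1 = cos(56)*3.6 - sin(56)*-0.7 + -1.4 = 1.1934
y1 = sin(56)*3.6 + cos(56)*-0.7 + -3.5 = -0.9069
After transform 2:
x2 = cos(43)*1.1934 - sin(43)*-0.9069 + -0.1
= 1.3913


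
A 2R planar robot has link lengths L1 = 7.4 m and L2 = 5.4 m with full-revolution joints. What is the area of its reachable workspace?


r_max = L1 + L2 = 12.8 m
r_min = |L1 - L2| = 2.0 m
Area = pi*(r_max^2 - r_min^2)
= pi*(163.84 - 4.0)
= pi * 159.84
= 502.1522 m^2


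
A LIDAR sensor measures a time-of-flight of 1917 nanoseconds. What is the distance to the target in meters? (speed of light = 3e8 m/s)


tof = 1917 ns = 1.917e-06 s
dist = c * tof / 2
= 3e8 * 1.917e-06 / 2
= 287.55 m


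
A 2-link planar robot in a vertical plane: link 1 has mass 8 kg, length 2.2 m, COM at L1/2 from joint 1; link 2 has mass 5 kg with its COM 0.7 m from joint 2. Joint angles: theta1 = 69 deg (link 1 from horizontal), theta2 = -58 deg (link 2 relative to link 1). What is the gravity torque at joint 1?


Horizontal distance from joint 1 to link-1 COM:
  x_c1 = (L1/2)*cos(t1) = 1.1 * 0.3584 = 0.3942 m
Horizontal distance from joint 1 to link-2 COM:
  x_c2 = L1*cos(t1) + Lc2*cos(t1+t2)
       = 2.2*0.3584 + 0.7*0.9816 = 1.4755 m
tau1 = m1*g*x_c1 + m2*g*x_c2
     = 8*9.81*0.3942 + 5*9.81*1.4755
     = 30.9372 + 72.3757
     = 103.3128 Nm


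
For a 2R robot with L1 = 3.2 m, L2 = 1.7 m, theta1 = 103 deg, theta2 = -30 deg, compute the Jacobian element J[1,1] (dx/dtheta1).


J[1,1] = -L1*sin(t1) - L2*sin(t1+t2)
= -3.2*sin(103) - 1.7*sin(73)
= -4.7437


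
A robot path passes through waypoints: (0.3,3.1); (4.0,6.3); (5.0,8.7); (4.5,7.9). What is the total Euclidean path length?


Segment lengths:
  seg1 = sqrt((3.7)^2 + (3.2)^2) = 4.8918
  seg2 = sqrt((1.0)^2 + (2.4)^2) = 2.6
  seg3 = sqrt((-0.5)^2 + (-0.8)^2) = 0.9434
Total = 8.4352


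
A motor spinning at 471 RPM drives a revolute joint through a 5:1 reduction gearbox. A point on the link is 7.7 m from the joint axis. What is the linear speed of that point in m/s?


omega_motor = 471 * 2*pi/60 = 49.323 rad/s
omega_joint = omega_motor / 5 = 9.8646 rad/s
v = omega_joint * r = 9.8646 * 7.7
= 75.9574 m/s


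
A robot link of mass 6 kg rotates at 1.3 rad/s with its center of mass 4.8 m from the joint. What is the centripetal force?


F = m * omega^2 * r
= 6 * 1.3^2 * 4.8
= 6 * 1.69 * 4.8
= 48.672 N


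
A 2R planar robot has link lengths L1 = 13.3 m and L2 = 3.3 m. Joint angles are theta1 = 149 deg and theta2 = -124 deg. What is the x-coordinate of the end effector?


Convert angles to radians: theta1 = 2.6005, theta2 = -2.1642
x = L1*cos(theta1) + L2*cos(theta1+theta2)
x = -11.4003 + 2.9908
x = -8.4095


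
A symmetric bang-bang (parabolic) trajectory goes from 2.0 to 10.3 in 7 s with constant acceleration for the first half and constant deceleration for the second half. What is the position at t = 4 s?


Symmetric rest-to-rest: each phase covers (pf-p0)/2 in time T/2. 0.5*a*(T/2)^2 = (pf-p0)/2 => a = 4*(pf-p0)/T^2
a = 4*(10.3-2.0)/7^2 = 0.6776
t = 4 is in the deceleration phase (t > T/2).
p = pf - 0.5*a*(T-t)^2 = 10.3 - 0.5*0.6776*3^2
= 7.251


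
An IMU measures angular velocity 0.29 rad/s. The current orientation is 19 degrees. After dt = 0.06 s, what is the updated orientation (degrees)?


delta_theta = w * dt = 0.29 * 0.06 = 0.0174 rad
= 0.9969 deg
theta_new = 19 + 0.9969 = 19.9969 deg


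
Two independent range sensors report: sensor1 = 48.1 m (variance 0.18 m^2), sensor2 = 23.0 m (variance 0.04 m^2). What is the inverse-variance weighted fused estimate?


w1 = (1/var1) / (1/var1 + 1/var2)
   = 5.5556 / (5.5556 + 25.0) = 0.1818
w2 = 1 - w1 = 0.8182
fused = w1*s1 + w2*s2 = 8.7455 + 18.8182
= 27.5636 m


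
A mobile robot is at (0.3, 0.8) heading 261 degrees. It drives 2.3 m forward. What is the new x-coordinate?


x_new = x0 + d*cos(theta)
= 0.3 + 2.3*cos(261)
= 0.3 + -0.3598
= -0.0598


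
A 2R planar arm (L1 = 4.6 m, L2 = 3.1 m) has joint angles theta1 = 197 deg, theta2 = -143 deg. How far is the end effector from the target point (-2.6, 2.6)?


End effector via forward kinematics:
x = L1*cos(t1) + L2*cos(t1+t2) = -2.5769
y = L1*sin(t1) + L2*sin(t1+t2) = 1.163
Distance to target:
d = sqrt((-2.6 - -2.5769)^2 + (2.6 - 1.163)^2)
= sqrt(0.0005 + 2.0648)
= 1.4371 m


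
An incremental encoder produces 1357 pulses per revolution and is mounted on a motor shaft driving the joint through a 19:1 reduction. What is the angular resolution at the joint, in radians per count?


counts per rev = 1357
effective counts at joint = 1357 * 19 = 25783
resolution = 2*pi / 25783
= 2.4369e-04 rad/count


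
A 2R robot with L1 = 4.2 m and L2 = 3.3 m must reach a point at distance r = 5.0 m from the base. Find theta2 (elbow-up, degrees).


cos(theta2) = (r^2 - L1^2 - L2^2) / (2*L1*L2)
cos(theta2) = (25.0 - 17.64 - 10.89) / 27.72
cos(theta2) = -0.127345
theta2 = 97.3162 degrees


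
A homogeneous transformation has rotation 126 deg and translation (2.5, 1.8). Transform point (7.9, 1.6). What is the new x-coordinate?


x' = cos(theta)*px - sin(theta)*py + tx
= -0.5878*7.9 - 0.809*1.6 + 2.5
= -3.4379


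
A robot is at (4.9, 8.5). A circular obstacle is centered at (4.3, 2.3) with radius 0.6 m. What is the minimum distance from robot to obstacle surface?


center_dist = sqrt((4.9-4.3)^2 + (8.5-2.3)^2)
= sqrt(0.36 + 38.44)
= 6.229
min_dist = center_dist - radius = 6.229 - 0.6 = 5.629 m


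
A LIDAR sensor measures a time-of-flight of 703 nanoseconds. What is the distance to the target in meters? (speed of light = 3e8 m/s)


tof = 703 ns = 7.03e-07 s
dist = c * tof / 2
= 3e8 * 7.03e-07 / 2
= 105.45 m


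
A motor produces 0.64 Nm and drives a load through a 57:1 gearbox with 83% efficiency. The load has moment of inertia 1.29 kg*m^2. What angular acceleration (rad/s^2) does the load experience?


tau_out = tau_motor * N * eta
= 0.64 * 57 * 0.83 = 30.2784 Nm
alpha = tau_out / I = 30.2784 / 1.29
= 23.4716 rad/s^2


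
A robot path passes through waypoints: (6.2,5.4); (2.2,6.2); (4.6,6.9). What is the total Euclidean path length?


Segment lengths:
  seg1 = sqrt((-4.0)^2 + (0.8)^2) = 4.0792
  seg2 = sqrt((2.4)^2 + (0.7)^2) = 2.5
Total = 6.5792


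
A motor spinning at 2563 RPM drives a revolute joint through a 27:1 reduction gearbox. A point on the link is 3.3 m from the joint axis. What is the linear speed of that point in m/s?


omega_motor = 2563 * 2*pi/60 = 268.3967 rad/s
omega_joint = omega_motor / 27 = 9.9406 rad/s
v = omega_joint * r = 9.9406 * 3.3
= 32.804 m/s


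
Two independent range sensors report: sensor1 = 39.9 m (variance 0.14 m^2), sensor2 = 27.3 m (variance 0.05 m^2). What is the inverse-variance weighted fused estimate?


w1 = (1/var1) / (1/var1 + 1/var2)
   = 7.1429 / (7.1429 + 20.0) = 0.2632
w2 = 1 - w1 = 0.7368
fused = w1*s1 + w2*s2 = 10.5 + 20.1158
= 30.6158 m


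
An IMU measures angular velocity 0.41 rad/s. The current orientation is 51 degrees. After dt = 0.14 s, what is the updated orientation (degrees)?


delta_theta = w * dt = 0.41 * 0.14 = 0.0574 rad
= 3.2888 deg
theta_new = 51 + 3.2888 = 54.2888 deg


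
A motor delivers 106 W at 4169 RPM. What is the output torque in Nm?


omega = 4169 * 2*pi/60 = 436.5767 rad/s
tau = P / omega = 106 / 436.5767
= 0.2428 Nm


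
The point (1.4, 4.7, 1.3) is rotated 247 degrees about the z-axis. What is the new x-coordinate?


Rotation about z-axis: x' = x*cos(theta) - y*sin(theta)
= 1.4 * -0.3907 - 4.7 * -0.9205
= 3.7793


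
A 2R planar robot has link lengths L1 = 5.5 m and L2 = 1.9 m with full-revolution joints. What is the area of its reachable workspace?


r_max = L1 + L2 = 7.4 m
r_min = |L1 - L2| = 3.6 m
Area = pi*(r_max^2 - r_min^2)
= pi*(54.76 - 12.96)
= pi * 41.8
= 131.3186 m^2


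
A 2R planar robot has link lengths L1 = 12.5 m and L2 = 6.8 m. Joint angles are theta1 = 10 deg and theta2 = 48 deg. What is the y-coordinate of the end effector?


Convert angles to radians: theta1 = 0.1745, theta2 = 0.8378
y = L1*sin(theta1) + L2*sin(theta1+theta2)
y = 2.1706 + 5.7667
y = 7.9373


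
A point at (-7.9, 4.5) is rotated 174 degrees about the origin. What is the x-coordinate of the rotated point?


x' = x*cos(theta) - y*sin(theta)
cos(174 deg) = -0.9945, sin(174 deg) = 0.1045
x' = -7.9 * -0.9945 - 4.5 * 0.1045
= 7.8567 - 0.4704
= 7.3863


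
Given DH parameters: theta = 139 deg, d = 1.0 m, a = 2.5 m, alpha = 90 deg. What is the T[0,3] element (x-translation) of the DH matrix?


T[0,3] = a * cos(theta)
= 2.5 * cos(139 deg)
= 2.5 * -0.7547
= -1.8868


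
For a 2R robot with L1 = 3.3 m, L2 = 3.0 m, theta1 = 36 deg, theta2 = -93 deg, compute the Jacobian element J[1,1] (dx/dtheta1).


J[1,1] = -L1*sin(t1) - L2*sin(t1+t2)
= -3.3*sin(36) - 3.0*sin(-57)
= 0.5763


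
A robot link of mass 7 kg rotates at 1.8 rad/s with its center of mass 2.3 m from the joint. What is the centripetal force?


F = m * omega^2 * r
= 7 * 1.8^2 * 2.3
= 7 * 3.24 * 2.3
= 52.164 N


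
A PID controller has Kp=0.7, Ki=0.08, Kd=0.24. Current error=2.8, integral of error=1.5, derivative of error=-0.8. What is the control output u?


u = Kp*e + Ki*int(e) + Kd*de/dt
= 0.7*2.8 + 0.08*1.5 + 0.24*(-0.8)
= 1.96 + 0.12 + -0.192
= 1.888


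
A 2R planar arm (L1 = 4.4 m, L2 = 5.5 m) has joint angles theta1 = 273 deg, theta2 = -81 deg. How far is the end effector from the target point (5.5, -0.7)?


End effector via forward kinematics:
x = L1*cos(t1) + L2*cos(t1+t2) = -5.1495
y = L1*sin(t1) + L2*sin(t1+t2) = -5.5375
Distance to target:
d = sqrt((5.5 - -5.1495)^2 + (-0.7 - -5.5375)^2)
= sqrt(113.4126 + 23.4013)
= 11.6967 m


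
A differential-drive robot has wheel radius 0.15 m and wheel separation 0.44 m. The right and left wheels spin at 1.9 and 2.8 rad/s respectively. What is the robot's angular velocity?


vR = r*wR = 0.15*1.9 = 0.285 m/s
vL = r*wL = 0.15*2.8 = 0.42 m/s
v = (vR+vL)/2 = 0.3525 m/s
omega = (vR-vL)/L = -0.3068 rad/s
angular velocity = -0.3068 rad/s


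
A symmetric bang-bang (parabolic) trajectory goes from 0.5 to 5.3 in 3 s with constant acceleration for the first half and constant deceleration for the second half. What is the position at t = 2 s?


Symmetric rest-to-rest: each phase covers (pf-p0)/2 in time T/2. 0.5*a*(T/2)^2 = (pf-p0)/2 => a = 4*(pf-p0)/T^2
a = 4*(5.3-0.5)/3^2 = 2.1333
t = 2 is in the deceleration phase (t > T/2).
p = pf - 0.5*a*(T-t)^2 = 5.3 - 0.5*2.1333*1^2
= 4.2333


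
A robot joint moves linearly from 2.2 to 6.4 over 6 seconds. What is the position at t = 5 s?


s = t/T = 5/6 = 0.8333
p(t) = p0 + (pf-p0)*s
= 2.2 + (6.4 - 2.2) * 0.8333
= 5.7


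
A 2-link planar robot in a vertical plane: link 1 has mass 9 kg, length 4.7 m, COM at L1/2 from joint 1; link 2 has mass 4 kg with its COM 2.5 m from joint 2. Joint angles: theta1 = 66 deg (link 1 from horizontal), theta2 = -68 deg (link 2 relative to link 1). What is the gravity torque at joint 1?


Horizontal distance from joint 1 to link-1 COM:
  x_c1 = (L1/2)*cos(t1) = 2.35 * 0.4067 = 0.9558 m
Horizontal distance from joint 1 to link-2 COM:
  x_c2 = L1*cos(t1) + Lc2*cos(t1+t2)
       = 4.7*0.4067 + 2.5*0.9994 = 4.4101 m
tau1 = m1*g*x_c1 + m2*g*x_c2
     = 9*9.81*0.9558 + 4*9.81*4.4101
     = 84.3903 + 173.0539
     = 257.4442 Nm


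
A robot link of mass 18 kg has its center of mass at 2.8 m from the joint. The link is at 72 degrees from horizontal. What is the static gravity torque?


tau = m*g*L*cos(angle)
= 18 * 9.81 * 2.8 * cos(72 deg)
= 18 * 9.81 * 2.8 * 0.309
= 152.7854 Nm


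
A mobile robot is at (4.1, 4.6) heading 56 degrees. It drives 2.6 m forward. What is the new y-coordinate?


y_new = y0 + d*sin(theta)
= 4.6 + 2.6*sin(56)
= 4.6 + 2.1555
= 6.7555


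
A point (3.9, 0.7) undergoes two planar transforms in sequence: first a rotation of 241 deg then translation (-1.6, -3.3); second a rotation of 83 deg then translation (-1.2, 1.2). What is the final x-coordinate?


After transform 1:
x1 = cos(241)*3.9 - sin(241)*0.7 + -1.6 = -2.8785
y1 = sin(241)*3.9 + cos(241)*0.7 + -3.3 = -7.0504
After transform 2:
x2 = cos(83)*-2.8785 - sin(83)*-7.0504 + -1.2
= 5.447


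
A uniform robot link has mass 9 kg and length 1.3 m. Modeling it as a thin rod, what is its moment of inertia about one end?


I = (1/3) * m * L^2
= (1/3) * 9 * 1.3^2
= 0.333333 * 9 * 1.69
= 5.07 kg*m^2


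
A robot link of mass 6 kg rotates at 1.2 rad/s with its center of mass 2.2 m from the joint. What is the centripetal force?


F = m * omega^2 * r
= 6 * 1.2^2 * 2.2
= 6 * 1.44 * 2.2
= 19.008 N


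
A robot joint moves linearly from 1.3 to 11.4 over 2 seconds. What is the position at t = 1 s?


s = t/T = 1/2 = 0.5
p(t) = p0 + (pf-p0)*s
= 1.3 + (11.4 - 1.3) * 0.5
= 6.35


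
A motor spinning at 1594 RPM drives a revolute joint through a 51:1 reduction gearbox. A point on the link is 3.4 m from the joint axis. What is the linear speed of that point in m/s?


omega_motor = 1594 * 2*pi/60 = 166.9233 rad/s
omega_joint = omega_motor / 51 = 3.273 rad/s
v = omega_joint * r = 3.273 * 3.4
= 11.1282 m/s


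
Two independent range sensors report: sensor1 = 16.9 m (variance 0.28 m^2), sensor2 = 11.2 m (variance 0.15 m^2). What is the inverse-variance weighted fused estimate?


w1 = (1/var1) / (1/var1 + 1/var2)
   = 3.5714 / (3.5714 + 6.6667) = 0.3488
w2 = 1 - w1 = 0.6512
fused = w1*s1 + w2*s2 = 5.8953 + 7.293
= 13.1884 m


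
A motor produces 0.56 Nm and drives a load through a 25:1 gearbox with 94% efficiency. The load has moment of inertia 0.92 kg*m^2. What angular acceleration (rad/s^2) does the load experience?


tau_out = tau_motor * N * eta
= 0.56 * 25 * 0.94 = 13.16 Nm
alpha = tau_out / I = 13.16 / 0.92
= 14.3043 rad/s^2


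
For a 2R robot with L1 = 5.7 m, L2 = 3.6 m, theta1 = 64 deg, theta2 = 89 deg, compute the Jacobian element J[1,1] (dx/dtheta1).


J[1,1] = -L1*sin(t1) - L2*sin(t1+t2)
= -5.7*sin(64) - 3.6*sin(153)
= -6.7575


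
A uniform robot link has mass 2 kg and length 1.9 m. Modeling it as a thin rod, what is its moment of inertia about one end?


I = (1/3) * m * L^2
= (1/3) * 2 * 1.9^2
= 0.333333 * 2 * 3.61
= 2.4067 kg*m^2


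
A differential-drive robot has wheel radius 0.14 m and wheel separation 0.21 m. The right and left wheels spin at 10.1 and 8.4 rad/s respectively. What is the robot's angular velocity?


vR = r*wR = 0.14*10.1 = 1.414 m/s
vL = r*wL = 0.14*8.4 = 1.176 m/s
v = (vR+vL)/2 = 1.295 m/s
omega = (vR-vL)/L = 1.1333 rad/s
angular velocity = 1.1333 rad/s


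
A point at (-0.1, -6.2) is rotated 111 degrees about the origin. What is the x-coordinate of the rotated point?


x' = x*cos(theta) - y*sin(theta)
cos(111 deg) = -0.3584, sin(111 deg) = 0.9336
x' = -0.1 * -0.3584 - -6.2 * 0.9336
= 0.0358 - -5.7882
= 5.824


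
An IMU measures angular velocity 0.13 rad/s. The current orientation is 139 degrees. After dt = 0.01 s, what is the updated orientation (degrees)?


delta_theta = w * dt = 0.13 * 0.01 = 0.0013 rad
= 0.0745 deg
theta_new = 139 + 0.0745 = 139.0745 deg


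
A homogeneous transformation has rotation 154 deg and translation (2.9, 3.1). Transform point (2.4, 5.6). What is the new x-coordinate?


x' = cos(theta)*px - sin(theta)*py + tx
= -0.8988*2.4 - 0.4384*5.6 + 2.9
= -1.712


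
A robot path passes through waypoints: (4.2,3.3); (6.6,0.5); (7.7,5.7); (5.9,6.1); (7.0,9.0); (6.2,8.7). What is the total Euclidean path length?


Segment lengths:
  seg1 = sqrt((2.4)^2 + (-2.8)^2) = 3.6878
  seg2 = sqrt((1.1)^2 + (5.2)^2) = 5.3151
  seg3 = sqrt((-1.8)^2 + (0.4)^2) = 1.8439
  seg4 = sqrt((1.1)^2 + (2.9)^2) = 3.1016
  seg5 = sqrt((-0.8)^2 + (-0.3)^2) = 0.8544
Total = 14.8028


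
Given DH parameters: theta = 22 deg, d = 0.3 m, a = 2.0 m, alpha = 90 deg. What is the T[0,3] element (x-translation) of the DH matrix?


T[0,3] = a * cos(theta)
= 2.0 * cos(22 deg)
= 2.0 * 0.9272
= 1.8544


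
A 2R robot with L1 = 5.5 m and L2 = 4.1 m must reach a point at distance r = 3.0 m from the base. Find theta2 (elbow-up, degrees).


cos(theta2) = (r^2 - L1^2 - L2^2) / (2*L1*L2)
cos(theta2) = (9.0 - 30.25 - 16.81) / 45.1
cos(theta2) = -0.843902
theta2 = 147.5545 degrees


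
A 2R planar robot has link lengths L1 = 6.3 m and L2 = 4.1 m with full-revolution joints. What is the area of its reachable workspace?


r_max = L1 + L2 = 10.4 m
r_min = |L1 - L2| = 2.2 m
Area = pi*(r_max^2 - r_min^2)
= pi*(108.16 - 4.84)
= pi * 103.32
= 324.5894 m^2


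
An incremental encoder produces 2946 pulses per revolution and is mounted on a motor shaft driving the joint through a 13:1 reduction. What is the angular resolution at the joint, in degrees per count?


counts per rev = 2946
effective counts at joint = 2946 * 13 = 38298
resolution = 360 / 38298
= 0.0094 deg/count


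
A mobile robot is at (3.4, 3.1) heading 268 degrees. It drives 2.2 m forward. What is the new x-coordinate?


x_new = x0 + d*cos(theta)
= 3.4 + 2.2*cos(268)
= 3.4 + -0.0768
= 3.3232


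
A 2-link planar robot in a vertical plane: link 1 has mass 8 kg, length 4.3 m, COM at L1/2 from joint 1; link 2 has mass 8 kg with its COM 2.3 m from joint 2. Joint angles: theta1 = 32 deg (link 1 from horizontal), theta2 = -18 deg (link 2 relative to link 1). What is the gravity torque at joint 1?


Horizontal distance from joint 1 to link-1 COM:
  x_c1 = (L1/2)*cos(t1) = 2.15 * 0.848 = 1.8233 m
Horizontal distance from joint 1 to link-2 COM:
  x_c2 = L1*cos(t1) + Lc2*cos(t1+t2)
       = 4.3*0.848 + 2.3*0.9703 = 5.8783 m
tau1 = m1*g*x_c1 + m2*g*x_c2
     = 8*9.81*1.8233 + 8*9.81*5.8783
     = 143.0929 + 461.328
     = 604.4208 Nm


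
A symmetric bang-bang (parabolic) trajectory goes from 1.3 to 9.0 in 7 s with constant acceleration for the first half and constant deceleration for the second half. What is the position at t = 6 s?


Symmetric rest-to-rest: each phase covers (pf-p0)/2 in time T/2. 0.5*a*(T/2)^2 = (pf-p0)/2 => a = 4*(pf-p0)/T^2
a = 4*(9.0-1.3)/7^2 = 0.6286
t = 6 is in the deceleration phase (t > T/2).
p = pf - 0.5*a*(T-t)^2 = 9.0 - 0.5*0.6286*1^2
= 8.6857


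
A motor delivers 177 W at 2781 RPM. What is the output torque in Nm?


omega = 2781 * 2*pi/60 = 291.2256 rad/s
tau = P / omega = 177 / 291.2256
= 0.6078 Nm


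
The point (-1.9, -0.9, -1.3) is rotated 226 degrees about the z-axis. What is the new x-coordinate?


Rotation about z-axis: x' = x*cos(theta) - y*sin(theta)
= -1.9 * -0.6947 - -0.9 * -0.7193
= 0.6724


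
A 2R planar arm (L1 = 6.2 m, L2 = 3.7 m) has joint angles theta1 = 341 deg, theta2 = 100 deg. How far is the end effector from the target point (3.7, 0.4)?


End effector via forward kinematics:
x = L1*cos(t1) + L2*cos(t1+t2) = 6.441
y = L1*sin(t1) + L2*sin(t1+t2) = 1.6359
Distance to target:
d = sqrt((3.7 - 6.441)^2 + (0.4 - 1.6359)^2)
= sqrt(7.5132 + 1.5275)
= 3.0068 m


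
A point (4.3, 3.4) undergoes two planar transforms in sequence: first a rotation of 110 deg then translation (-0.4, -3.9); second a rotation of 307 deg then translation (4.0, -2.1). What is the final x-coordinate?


After transform 1:
x1 = cos(110)*4.3 - sin(110)*3.4 + -0.4 = -5.0656
y1 = sin(110)*4.3 + cos(110)*3.4 + -3.9 = -1.0222
After transform 2:
x2 = cos(307)*-5.0656 - sin(307)*-1.0222 + 4.0
= 0.1351


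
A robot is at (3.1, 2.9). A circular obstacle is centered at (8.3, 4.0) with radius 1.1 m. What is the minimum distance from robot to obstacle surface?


center_dist = sqrt((3.1-8.3)^2 + (2.9-4.0)^2)
= sqrt(27.04 + 1.21)
= 5.3151
min_dist = center_dist - radius = 5.3151 - 1.1 = 4.2151 m


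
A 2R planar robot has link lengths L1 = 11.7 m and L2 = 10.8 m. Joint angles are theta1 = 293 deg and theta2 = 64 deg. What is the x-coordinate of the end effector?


Convert angles to radians: theta1 = 5.1138, theta2 = 1.117
x = L1*cos(theta1) + L2*cos(theta1+theta2)
x = 4.5716 + 10.7852
x = 15.3568


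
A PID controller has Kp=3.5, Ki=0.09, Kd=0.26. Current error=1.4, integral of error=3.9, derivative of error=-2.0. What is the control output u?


u = Kp*e + Ki*int(e) + Kd*de/dt
= 3.5*1.4 + 0.09*3.9 + 0.26*(-2.0)
= 4.9 + 0.351 + -0.52
= 4.731


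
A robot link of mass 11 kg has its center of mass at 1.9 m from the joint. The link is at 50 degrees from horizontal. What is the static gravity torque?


tau = m*g*L*cos(angle)
= 11 * 9.81 * 1.9 * cos(50 deg)
= 11 * 9.81 * 1.9 * 0.6428
= 131.7901 Nm


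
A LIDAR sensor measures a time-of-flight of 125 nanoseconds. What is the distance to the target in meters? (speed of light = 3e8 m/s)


tof = 125 ns = 1.25e-07 s
dist = c * tof / 2
= 3e8 * 1.25e-07 / 2
= 18.75 m


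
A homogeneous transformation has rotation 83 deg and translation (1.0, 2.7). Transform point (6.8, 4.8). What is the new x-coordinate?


x' = cos(theta)*px - sin(theta)*py + tx
= 0.1219*6.8 - 0.9925*4.8 + 1.0
= -2.9355


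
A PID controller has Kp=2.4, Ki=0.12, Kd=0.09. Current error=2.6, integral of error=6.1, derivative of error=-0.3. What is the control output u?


u = Kp*e + Ki*int(e) + Kd*de/dt
= 2.4*2.6 + 0.12*6.1 + 0.09*(-0.3)
= 6.24 + 0.732 + -0.027
= 6.945


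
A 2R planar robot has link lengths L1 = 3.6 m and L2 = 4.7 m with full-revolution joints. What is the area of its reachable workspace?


r_max = L1 + L2 = 8.3 m
r_min = |L1 - L2| = 1.1 m
Area = pi*(r_max^2 - r_min^2)
= pi*(68.89 - 1.21)
= pi * 67.68
= 212.623 m^2


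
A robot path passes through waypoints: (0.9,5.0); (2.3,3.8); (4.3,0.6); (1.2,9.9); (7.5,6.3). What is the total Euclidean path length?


Segment lengths:
  seg1 = sqrt((1.4)^2 + (-1.2)^2) = 1.8439
  seg2 = sqrt((2.0)^2 + (-3.2)^2) = 3.7736
  seg3 = sqrt((-3.1)^2 + (9.3)^2) = 9.8031
  seg4 = sqrt((6.3)^2 + (-3.6)^2) = 7.256
Total = 22.6766


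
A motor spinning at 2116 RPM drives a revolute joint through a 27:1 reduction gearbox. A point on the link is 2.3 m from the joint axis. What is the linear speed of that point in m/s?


omega_motor = 2116 * 2*pi/60 = 221.587 rad/s
omega_joint = omega_motor / 27 = 8.2069 rad/s
v = omega_joint * r = 8.2069 * 2.3
= 18.8759 m/s


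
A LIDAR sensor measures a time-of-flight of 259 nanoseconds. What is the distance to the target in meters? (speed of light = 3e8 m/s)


tof = 259 ns = 2.59e-07 s
dist = c * tof / 2
= 3e8 * 2.59e-07 / 2
= 38.85 m


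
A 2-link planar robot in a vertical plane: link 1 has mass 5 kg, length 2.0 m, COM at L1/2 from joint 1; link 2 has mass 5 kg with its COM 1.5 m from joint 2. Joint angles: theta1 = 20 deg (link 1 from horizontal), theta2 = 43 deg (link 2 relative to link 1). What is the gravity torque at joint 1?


Horizontal distance from joint 1 to link-1 COM:
  x_c1 = (L1/2)*cos(t1) = 1.0 * 0.9397 = 0.9397 m
Horizontal distance from joint 1 to link-2 COM:
  x_c2 = L1*cos(t1) + Lc2*cos(t1+t2)
       = 2.0*0.9397 + 1.5*0.454 = 2.5604 m
tau1 = m1*g*x_c1 + m2*g*x_c2
     = 5*9.81*0.9397 + 5*9.81*2.5604
     = 46.0919 + 125.5862
     = 171.6781 Nm


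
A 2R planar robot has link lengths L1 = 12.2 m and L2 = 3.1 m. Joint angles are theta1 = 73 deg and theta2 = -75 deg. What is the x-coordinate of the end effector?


Convert angles to radians: theta1 = 1.2741, theta2 = -1.309
x = L1*cos(theta1) + L2*cos(theta1+theta2)
x = 3.5669 + 3.0981
x = 6.665


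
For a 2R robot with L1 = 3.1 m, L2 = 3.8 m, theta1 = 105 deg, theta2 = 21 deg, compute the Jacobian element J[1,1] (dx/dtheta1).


J[1,1] = -L1*sin(t1) - L2*sin(t1+t2)
= -3.1*sin(105) - 3.8*sin(126)
= -6.0686


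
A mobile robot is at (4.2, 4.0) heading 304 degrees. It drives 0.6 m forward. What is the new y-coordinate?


y_new = y0 + d*sin(theta)
= 4.0 + 0.6*sin(304)
= 4.0 + -0.4974
= 3.5026


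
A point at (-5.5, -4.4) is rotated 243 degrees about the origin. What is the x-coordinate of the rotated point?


x' = x*cos(theta) - y*sin(theta)
cos(243 deg) = -0.454, sin(243 deg) = -0.891
x' = -5.5 * -0.454 - -4.4 * -0.891
= 2.4969 - 3.9204
= -1.4235


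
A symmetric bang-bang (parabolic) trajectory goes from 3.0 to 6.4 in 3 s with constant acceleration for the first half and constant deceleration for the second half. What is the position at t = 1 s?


Symmetric rest-to-rest: each phase covers (pf-p0)/2 in time T/2. 0.5*a*(T/2)^2 = (pf-p0)/2 => a = 4*(pf-p0)/T^2
a = 4*(6.4-3.0)/3^2 = 1.5111
t = 1 is in the acceleration phase (t <= T/2).
p = p0 + 0.5*a*t^2 = 3.0 + 0.5*1.5111*1^2
= 3.7556


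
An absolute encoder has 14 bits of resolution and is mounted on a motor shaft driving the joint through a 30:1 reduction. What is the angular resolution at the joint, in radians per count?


counts = 2^14 = 16384
effective counts at joint = 16384 * 30 = 491520
resolution = 2*pi / 491520
= 1.2783e-05 rad/count


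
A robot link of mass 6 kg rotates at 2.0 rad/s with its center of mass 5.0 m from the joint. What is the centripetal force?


F = m * omega^2 * r
= 6 * 2.0^2 * 5.0
= 6 * 4.0 * 5.0
= 120.0 N


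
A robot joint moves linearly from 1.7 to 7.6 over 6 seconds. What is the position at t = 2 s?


s = t/T = 2/6 = 0.3333
p(t) = p0 + (pf-p0)*s
= 1.7 + (7.6 - 1.7) * 0.3333
= 3.6667


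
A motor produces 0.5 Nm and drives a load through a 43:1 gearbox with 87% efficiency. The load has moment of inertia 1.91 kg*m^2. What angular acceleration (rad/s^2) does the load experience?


tau_out = tau_motor * N * eta
= 0.5 * 43 * 0.87 = 18.705 Nm
alpha = tau_out / I = 18.705 / 1.91
= 9.7932 rad/s^2


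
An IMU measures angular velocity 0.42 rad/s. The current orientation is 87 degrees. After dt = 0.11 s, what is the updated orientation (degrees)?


delta_theta = w * dt = 0.42 * 0.11 = 0.0462 rad
= 2.6471 deg
theta_new = 87 + 2.6471 = 89.6471 deg


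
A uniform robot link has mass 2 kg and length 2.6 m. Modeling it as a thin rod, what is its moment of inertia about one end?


I = (1/3) * m * L^2
= (1/3) * 2 * 2.6^2
= 0.333333 * 2 * 6.76
= 4.5067 kg*m^2


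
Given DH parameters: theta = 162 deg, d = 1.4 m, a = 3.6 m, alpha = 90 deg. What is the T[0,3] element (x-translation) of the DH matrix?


T[0,3] = a * cos(theta)
= 3.6 * cos(162 deg)
= 3.6 * -0.9511
= -3.4238


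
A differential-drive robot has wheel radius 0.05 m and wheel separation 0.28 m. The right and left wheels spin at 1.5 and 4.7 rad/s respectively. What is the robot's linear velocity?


vR = r*wR = 0.05*1.5 = 0.075 m/s
vL = r*wL = 0.05*4.7 = 0.235 m/s
v = (vR+vL)/2 = 0.155 m/s
omega = (vR-vL)/L = -0.5714 rad/s
linear velocity = 0.155 m/s


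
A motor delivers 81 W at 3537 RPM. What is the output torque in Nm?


omega = 3537 * 2*pi/60 = 370.3938 rad/s
tau = P / omega = 81 / 370.3938
= 0.2187 Nm


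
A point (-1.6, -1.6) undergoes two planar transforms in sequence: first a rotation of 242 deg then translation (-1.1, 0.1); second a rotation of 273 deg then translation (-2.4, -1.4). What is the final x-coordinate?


After transform 1:
x1 = cos(242)*-1.6 - sin(242)*-1.6 + -1.1 = -1.7616
y1 = sin(242)*-1.6 + cos(242)*-1.6 + 0.1 = 2.2639
After transform 2:
x2 = cos(273)*-1.7616 - sin(273)*2.2639 + -2.4
= -0.2314


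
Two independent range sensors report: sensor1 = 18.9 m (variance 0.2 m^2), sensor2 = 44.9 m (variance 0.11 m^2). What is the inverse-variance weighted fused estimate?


w1 = (1/var1) / (1/var1 + 1/var2)
   = 5.0 / (5.0 + 9.0909) = 0.3548
w2 = 1 - w1 = 0.6452
fused = w1*s1 + w2*s2 = 6.7065 + 28.9677
= 35.6742 m


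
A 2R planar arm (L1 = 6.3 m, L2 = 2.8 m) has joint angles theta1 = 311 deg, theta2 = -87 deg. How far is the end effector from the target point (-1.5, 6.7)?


End effector via forward kinematics:
x = L1*cos(t1) + L2*cos(t1+t2) = 2.119
y = L1*sin(t1) + L2*sin(t1+t2) = -6.6997
Distance to target:
d = sqrt((-1.5 - 2.119)^2 + (6.7 - -6.6997)^2)
= sqrt(13.0973 + 179.5523)
= 13.8798 m


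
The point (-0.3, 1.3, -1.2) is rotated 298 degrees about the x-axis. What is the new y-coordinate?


Rotation about x-axis: y' = y*cos(theta) - z*sin(theta)
= 1.3 * 0.4695 - -1.2 * -0.8829
= -0.4492


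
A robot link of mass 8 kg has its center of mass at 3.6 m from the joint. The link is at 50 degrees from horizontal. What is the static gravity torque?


tau = m*g*L*cos(angle)
= 8 * 9.81 * 3.6 * cos(50 deg)
= 8 * 9.81 * 3.6 * 0.6428
= 181.6055 Nm


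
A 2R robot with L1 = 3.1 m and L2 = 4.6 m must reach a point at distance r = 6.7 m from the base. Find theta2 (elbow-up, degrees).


cos(theta2) = (r^2 - L1^2 - L2^2) / (2*L1*L2)
cos(theta2) = (44.89 - 9.61 - 21.16) / 28.52
cos(theta2) = 0.495091
theta2 = 60.3242 degrees


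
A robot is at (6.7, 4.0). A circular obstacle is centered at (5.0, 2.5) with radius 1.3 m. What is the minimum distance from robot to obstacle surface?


center_dist = sqrt((6.7-5.0)^2 + (4.0-2.5)^2)
= sqrt(2.89 + 2.25)
= 2.2672
min_dist = center_dist - radius = 2.2672 - 1.3 = 0.9672 m


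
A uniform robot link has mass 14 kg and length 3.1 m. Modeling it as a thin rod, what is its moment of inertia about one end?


I = (1/3) * m * L^2
= (1/3) * 14 * 3.1^2
= 0.333333 * 14 * 9.61
= 44.8467 kg*m^2
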